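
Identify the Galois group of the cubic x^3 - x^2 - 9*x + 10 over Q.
Gal(K/Q) = S_3 (symmetric group of order 6)

Compute the discriminant of x^3 + (-1)*x^2 + (-9)*x + (10): Δ = 1957. Since Δ is not a rational square, the Galois group is not contained in A_3; it must be the full S_3 (irreducibility of the cubic rules out anything smaller).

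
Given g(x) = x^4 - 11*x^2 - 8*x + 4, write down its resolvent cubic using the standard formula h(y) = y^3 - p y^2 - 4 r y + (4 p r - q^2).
h(y) = y^3 + 11*y^2 - 16*y - 240

Identify coefficients: p = -11, q = -8, r = 4.
Plug into h(y) = y^3 - p y^2 - 4 r y + (4 p r - q^2):
  h(y) = y^3 - (-11) y^2 - 4*(4) y + (4*(-11)*(4) - (-8)^2)
       = y^3 + (11) y^2 + (-16) y + (-240).
Simplifying: h(y) = y^3 + 11*y^2 - 16*y - 240.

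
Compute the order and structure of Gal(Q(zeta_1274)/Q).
|Gal(Q(zeta_1274)/Q)| = phi(1274) = 504; group ≅ (Z/1274Z)^* ≅ Z/12Z × Z/42Z

The n-th cyclotomic polynomial Φ_1274(x) is the minimal polynomial of zeta_1274 over Q and has degree phi(1274) = 504. So Q(zeta_1274) is a degree-504 Galois extension with Galois group (Z/1274Z)^*. By CRT, (Z/1274Z)^* ≅ (Z/2Z)^* × (Z/49Z)^* × (Z/13Z)^*. Each prime-power unit group is (Z/2Z)^* ≅ trivial group (order 1); (Z/49Z)^* ≅ Z/42Z; (Z/13Z)^* ≅ Z/12Z. Hence Gal(Q(zeta_1274)/Q) ≅ Z/12Z × Z/42Z.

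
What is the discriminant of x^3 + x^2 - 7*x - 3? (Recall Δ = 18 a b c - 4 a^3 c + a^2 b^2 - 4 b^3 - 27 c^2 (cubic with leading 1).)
Δ = 1568

For x^3 + a x^2 + b x + c the discriminant is Δ = 18 a b c - 4 a^3 c + a^2 b^2 - 4 b^3 - 27 c^2.
Plug a = 1, b = -7, c = -3:
  18*(1)*(-7)*(-3) - 4*(1)^3*(-3) + (1)^2*(-7)^2 - 4*(-7)^3 - 27*(-3)^2
  = 378 + (12) + 49 + (1372) + (-243)
  = 1568.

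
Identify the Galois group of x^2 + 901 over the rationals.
Gal(K/Q) = Z/2Z (cyclic of order 2)

x^2 + 901 is irreducible over Q since -901 is not a rational square. The splitting field Q(sqrt(-901)) has degree 2 over Q, and its unique nontrivial automorphism is sqrt(-901) ↦ -sqrt(-901). Hence Gal(Q(sqrt(-901))/Q) = Z/2Z.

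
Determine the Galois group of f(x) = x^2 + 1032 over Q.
Gal(K/Q) = Z/2Z (cyclic of order 2)

x^2 + 1032 is irreducible over Q since -1032 is not a rational square. The splitting field Q(sqrt(-1032)) has degree 2 over Q, and its unique nontrivial automorphism is sqrt(-1032) ↦ -sqrt(-1032). Hence Gal(Q(sqrt(-1032))/Q) = Z/2Z.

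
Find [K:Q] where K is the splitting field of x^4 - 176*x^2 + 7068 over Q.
[K:Q] = 4

f factors as (x^2 - 114)(x^2 - 62); the splitting field is K = Q(sqrt(114), sqrt(62)). Since 114, 62, and 7068 are all non-squares in Q, the three subfields Q(sqrt(114)), Q(sqrt(62)), Q(sqrt(7068)) are distinct degree-2 extensions, so [K:Q] = 4 (Klein four Galois group).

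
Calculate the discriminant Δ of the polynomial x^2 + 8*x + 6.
Δ = 40

For a quadratic a x^2 + b x + c the discriminant is Δ = b^2 - 4ac = (8)^2 - 4*(1)*(6) = 64 - (24) = 40.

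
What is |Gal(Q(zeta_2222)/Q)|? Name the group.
|Gal(Q(zeta_2222)/Q)| = phi(2222) = 1000; group ≅ (Z/2222Z)^* ≅ Z/10Z × Z/100Z

The n-th cyclotomic polynomial Φ_2222(x) is the minimal polynomial of zeta_2222 over Q and has degree phi(2222) = 1000. So Q(zeta_2222) is a degree-1000 Galois extension with Galois group (Z/2222Z)^*. By CRT, (Z/2222Z)^* ≅ (Z/2Z)^* × (Z/11Z)^* × (Z/101Z)^*. Each prime-power unit group is (Z/2Z)^* ≅ trivial group (order 1); (Z/11Z)^* ≅ Z/10Z; (Z/101Z)^* ≅ Z/100Z. Hence Gal(Q(zeta_2222)/Q) ≅ Z/10Z × Z/100Z.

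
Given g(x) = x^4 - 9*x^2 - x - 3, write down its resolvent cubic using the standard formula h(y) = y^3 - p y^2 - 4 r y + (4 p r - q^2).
h(y) = y^3 + 9*y^2 + 12*y + 107

Identify coefficients: p = -9, q = -1, r = -3.
Plug into h(y) = y^3 - p y^2 - 4 r y + (4 p r - q^2):
  h(y) = y^3 - (-9) y^2 - 4*(-3) y + (4*(-9)*(-3) - (-1)^2)
       = y^3 + (9) y^2 + (12) y + (107).
Simplifying: h(y) = y^3 + 9*y^2 + 12*y + 107.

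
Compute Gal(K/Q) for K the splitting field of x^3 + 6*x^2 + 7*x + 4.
Gal(K/Q) = S_3 (symmetric group of order 6)

Compute the discriminant of x^3 + (6)*x^2 + (7)*x + (4): Δ = -472. Since Δ is not a rational square, the Galois group is not contained in A_3; it must be the full S_3 (irreducibility of the cubic rules out anything smaller).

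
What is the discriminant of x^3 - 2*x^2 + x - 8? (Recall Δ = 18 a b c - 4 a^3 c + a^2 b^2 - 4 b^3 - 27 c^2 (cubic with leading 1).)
Δ = -1696

For x^3 + a x^2 + b x + c the discriminant is Δ = 18 a b c - 4 a^3 c + a^2 b^2 - 4 b^3 - 27 c^2.
Plug a = -2, b = 1, c = -8:
  18*(-2)*(1)*(-8) - 4*(-2)^3*(-8) + (-2)^2*(1)^2 - 4*(1)^3 - 27*(-8)^2
  = 288 + (-256) + 4 + (-4) + (-1728)
  = -1696.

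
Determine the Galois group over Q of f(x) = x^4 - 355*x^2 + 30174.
Gal(K/Q) = V_4 (Klein four-group, Z/2Z × Z/2Z)

f factors as (x^2 - 141)(x^2 - 214), so the splitting field is K = Q(sqrt(141), sqrt(214)). The elements 141, 214, 30174 are all non-squares in Q, so sqrt(141) and sqrt(214) generate independent quadratic extensions. Thus [K:Q] = 4 and Gal(K/Q) is generated by the two order-2 automorphisms sqrt(141) ↦ -sqrt(141) and sqrt(214) ↦ -sqrt(214), giving V_4.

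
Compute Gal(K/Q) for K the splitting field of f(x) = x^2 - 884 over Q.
Gal(K/Q) = Z/2Z (cyclic of order 2)

x^2 - 884 is irreducible over Q since 884 is not a rational square. The splitting field Q(sqrt(884)) has degree 2 over Q, and its unique nontrivial automorphism is sqrt(884) ↦ -sqrt(884). Hence Gal(Q(sqrt(884))/Q) = Z/2Z.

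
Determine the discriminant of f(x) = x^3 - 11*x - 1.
Δ = 5297

For a depressed cubic x^3 + p x + q the discriminant is Δ = -4 p^3 - 27 q^2 = -4*(-11)^3 - 27*(-1)^2 = 5324 - 27 = 5297.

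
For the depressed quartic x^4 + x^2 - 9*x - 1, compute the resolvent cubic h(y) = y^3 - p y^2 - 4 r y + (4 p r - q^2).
h(y) = y^3 - y^2 + 4*y - 85

Identify coefficients: p = 1, q = -9, r = -1.
Plug into h(y) = y^3 - p y^2 - 4 r y + (4 p r - q^2):
  h(y) = y^3 - (1) y^2 - 4*(-1) y + (4*(1)*(-1) - (-9)^2)
       = y^3 + (-1) y^2 + (4) y + (-85).
Simplifying: h(y) = y^3 - y^2 + 4*y - 85.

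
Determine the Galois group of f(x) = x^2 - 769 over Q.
Gal(K/Q) = Z/2Z (cyclic of order 2)

x^2 - 769 is irreducible over Q since 769 is not a rational square. The splitting field Q(sqrt(769)) has degree 2 over Q, and its unique nontrivial automorphism is sqrt(769) ↦ -sqrt(769). Hence Gal(Q(sqrt(769))/Q) = Z/2Z.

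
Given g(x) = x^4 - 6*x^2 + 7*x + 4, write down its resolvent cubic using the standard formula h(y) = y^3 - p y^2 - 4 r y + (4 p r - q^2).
h(y) = y^3 + 6*y^2 - 16*y - 145

Identify coefficients: p = -6, q = 7, r = 4.
Plug into h(y) = y^3 - p y^2 - 4 r y + (4 p r - q^2):
  h(y) = y^3 - (-6) y^2 - 4*(4) y + (4*(-6)*(4) - (7)^2)
       = y^3 + (6) y^2 + (-16) y + (-145).
Simplifying: h(y) = y^3 + 6*y^2 - 16*y - 145.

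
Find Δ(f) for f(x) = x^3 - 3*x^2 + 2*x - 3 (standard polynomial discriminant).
Δ = -239

For x^3 + a x^2 + b x + c the discriminant is Δ = 18 a b c - 4 a^3 c + a^2 b^2 - 4 b^3 - 27 c^2.
Plug a = -3, b = 2, c = -3:
  18*(-3)*(2)*(-3) - 4*(-3)^3*(-3) + (-3)^2*(2)^2 - 4*(2)^3 - 27*(-3)^2
  = 324 + (-324) + 36 + (-32) + (-243)
  = -239.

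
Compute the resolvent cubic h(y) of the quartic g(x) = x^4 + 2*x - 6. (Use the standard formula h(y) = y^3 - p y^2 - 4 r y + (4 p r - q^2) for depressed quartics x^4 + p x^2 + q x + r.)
h(y) = y^3 + 24*y - 4

Identify coefficients: p = 0, q = 2, r = -6.
Plug into h(y) = y^3 - p y^2 - 4 r y + (4 p r - q^2):
  h(y) = y^3 - (0) y^2 - 4*(-6) y + (4*(0)*(-6) - (2)^2)
       = y^3 + (0) y^2 + (24) y + (-4).
Simplifying: h(y) = y^3 + 24*y - 4.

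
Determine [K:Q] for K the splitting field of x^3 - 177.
[K:Q] = 6

x^3 - 177 has one real root r = 177^(1/3) and two complex roots r*zeta_3, r*zeta_3^2 where zeta_3 = e^(2*pi*i/3). The splitting field is Q(r, zeta_3). [Q(r):Q] = 3 and [Q(zeta_3):Q] = 2 with gcd = 1, so [Q(r, zeta_3):Q] = 3 * 2 = 6.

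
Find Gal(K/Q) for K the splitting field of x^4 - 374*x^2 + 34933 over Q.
Gal(K/Q) = V_4 (Klein four-group, Z/2Z × Z/2Z)

f factors as (x^2 - 193)(x^2 - 181), so the splitting field is K = Q(sqrt(193), sqrt(181)). The elements 193, 181, 34933 are all non-squares in Q, so sqrt(193) and sqrt(181) generate independent quadratic extensions. Thus [K:Q] = 4 and Gal(K/Q) is generated by the two order-2 automorphisms sqrt(193) ↦ -sqrt(193) and sqrt(181) ↦ -sqrt(181), giving V_4.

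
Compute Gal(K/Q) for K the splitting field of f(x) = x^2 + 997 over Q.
Gal(K/Q) = Z/2Z (cyclic of order 2)

x^2 + 997 is irreducible over Q since -997 is not a rational square. The splitting field Q(sqrt(-997)) has degree 2 over Q, and its unique nontrivial automorphism is sqrt(-997) ↦ -sqrt(-997). Hence Gal(Q(sqrt(-997))/Q) = Z/2Z.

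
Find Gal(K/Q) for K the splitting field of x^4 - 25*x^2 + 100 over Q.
Gal(K/Q) = Z/2Z (cyclic of order 2)

f factors as (x^2 - 5)(x^2 - 20), so the splitting field is K = Q(sqrt(5), sqrt(20)). The squarefree part of 5 is 5 and the squarefree part of 20 is also 5, so sqrt(5) and sqrt(20) are both rational multiples of sqrt(5). Hence Q(sqrt(5)) = Q(sqrt(20)) = Q(sqrt(5)), and the splitting field collapses to a single degree-2 extension with Galois group Z/2Z.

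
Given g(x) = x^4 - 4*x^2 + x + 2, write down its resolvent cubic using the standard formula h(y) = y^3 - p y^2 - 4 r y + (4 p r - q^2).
h(y) = y^3 + 4*y^2 - 8*y - 33

Identify coefficients: p = -4, q = 1, r = 2.
Plug into h(y) = y^3 - p y^2 - 4 r y + (4 p r - q^2):
  h(y) = y^3 - (-4) y^2 - 4*(2) y + (4*(-4)*(2) - (1)^2)
       = y^3 + (4) y^2 + (-8) y + (-33).
Simplifying: h(y) = y^3 + 4*y^2 - 8*y - 33.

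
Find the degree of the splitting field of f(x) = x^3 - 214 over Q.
[K:Q] = 6

x^3 - 214 has one real root r = 214^(1/3) and two complex roots r*zeta_3, r*zeta_3^2 where zeta_3 = e^(2*pi*i/3). The splitting field is Q(r, zeta_3). [Q(r):Q] = 3 and [Q(zeta_3):Q] = 2 with gcd = 1, so [Q(r, zeta_3):Q] = 3 * 2 = 6.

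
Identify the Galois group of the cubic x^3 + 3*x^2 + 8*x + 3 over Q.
Gal(K/Q) = S_3 (symmetric group of order 6)

Compute the discriminant of x^3 + (3)*x^2 + (8)*x + (3): Δ = -743. Since Δ is not a rational square, the Galois group is not contained in A_3; it must be the full S_3 (irreducibility of the cubic rules out anything smaller).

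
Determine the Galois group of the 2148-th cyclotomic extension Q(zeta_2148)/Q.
|Gal(Q(zeta_2148)/Q)| = phi(2148) = 712; group ≅ (Z/2148Z)^* ≅ Z/2Z × Z/2Z × Z/178Z

The n-th cyclotomic polynomial Φ_2148(x) is the minimal polynomial of zeta_2148 over Q and has degree phi(2148) = 712. So Q(zeta_2148) is a degree-712 Galois extension with Galois group (Z/2148Z)^*. By CRT, (Z/2148Z)^* ≅ (Z/4Z)^* × (Z/3Z)^* × (Z/179Z)^*. Each prime-power unit group is (Z/4Z)^* ≅ Z/2Z; (Z/3Z)^* ≅ Z/2Z; (Z/179Z)^* ≅ Z/178Z. Hence Gal(Q(zeta_2148)/Q) ≅ Z/2Z × Z/2Z × Z/178Z.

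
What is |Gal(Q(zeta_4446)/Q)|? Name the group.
|Gal(Q(zeta_4446)/Q)| = phi(4446) = 1296; group ≅ (Z/4446Z)^* ≅ Z/6Z × Z/12Z × Z/18Z

The n-th cyclotomic polynomial Φ_4446(x) is the minimal polynomial of zeta_4446 over Q and has degree phi(4446) = 1296. So Q(zeta_4446) is a degree-1296 Galois extension with Galois group (Z/4446Z)^*. By CRT, (Z/4446Z)^* ≅ (Z/2Z)^* × (Z/9Z)^* × (Z/13Z)^* × (Z/19Z)^*. Each prime-power unit group is (Z/2Z)^* ≅ trivial group (order 1); (Z/9Z)^* ≅ Z/6Z; (Z/13Z)^* ≅ Z/12Z; (Z/19Z)^* ≅ Z/18Z. Hence Gal(Q(zeta_4446)/Q) ≅ Z/6Z × Z/12Z × Z/18Z.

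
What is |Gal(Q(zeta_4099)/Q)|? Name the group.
|Gal(Q(zeta_4099)/Q)| = phi(4099) = 4098; group ≅ (Z/4099Z)^* ≅ Z/4098Z

The n-th cyclotomic polynomial Φ_4099(x) is the minimal polynomial of zeta_4099 over Q and has degree phi(4099) = 4098. So Q(zeta_4099) is a degree-4098 Galois extension with Galois group (Z/4099Z)^*. (Z/4099Z)^* is cyclic since 4099 is an odd prime power (or 4). Hence Gal(Q(zeta_4099)/Q) ≅ Z/4098Z.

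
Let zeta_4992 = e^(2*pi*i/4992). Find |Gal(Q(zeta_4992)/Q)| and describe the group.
|Gal(Q(zeta_4992)/Q)| = phi(4992) = 1536; group ≅ (Z/4992Z)^* ≅ Z/2Z × Z/2Z × Z/12Z × Z/32Z

The n-th cyclotomic polynomial Φ_4992(x) is the minimal polynomial of zeta_4992 over Q and has degree phi(4992) = 1536. So Q(zeta_4992) is a degree-1536 Galois extension with Galois group (Z/4992Z)^*. By CRT, (Z/4992Z)^* ≅ (Z/128Z)^* × (Z/3Z)^* × (Z/13Z)^*. Each prime-power unit group is (Z/128Z)^* ≅ Z/2Z × Z/32Z; (Z/3Z)^* ≅ Z/2Z; (Z/13Z)^* ≅ Z/12Z. Hence Gal(Q(zeta_4992)/Q) ≅ Z/2Z × Z/2Z × Z/12Z × Z/32Z.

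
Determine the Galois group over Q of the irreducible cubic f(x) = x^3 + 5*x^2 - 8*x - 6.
Gal(K/Q) = S_3 (symmetric group of order 6)

Compute the discriminant of x^3 + (5)*x^2 + (-8)*x + (-6): Δ = 9996. Since Δ is not a rational square, the Galois group is not contained in A_3; it must be the full S_3 (irreducibility of the cubic rules out anything smaller).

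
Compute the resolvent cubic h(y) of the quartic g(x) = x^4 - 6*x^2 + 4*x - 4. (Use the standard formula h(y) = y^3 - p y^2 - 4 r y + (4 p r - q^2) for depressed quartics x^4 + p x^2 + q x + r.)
h(y) = y^3 + 6*y^2 + 16*y + 80

Identify coefficients: p = -6, q = 4, r = -4.
Plug into h(y) = y^3 - p y^2 - 4 r y + (4 p r - q^2):
  h(y) = y^3 - (-6) y^2 - 4*(-4) y + (4*(-6)*(-4) - (4)^2)
       = y^3 + (6) y^2 + (16) y + (80).
Simplifying: h(y) = y^3 + 6*y^2 + 16*y + 80.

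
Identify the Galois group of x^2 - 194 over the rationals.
Gal(K/Q) = Z/2Z (cyclic of order 2)

x^2 - 194 is irreducible over Q since 194 is not a rational square. The splitting field Q(sqrt(194)) has degree 2 over Q, and its unique nontrivial automorphism is sqrt(194) ↦ -sqrt(194). Hence Gal(Q(sqrt(194))/Q) = Z/2Z.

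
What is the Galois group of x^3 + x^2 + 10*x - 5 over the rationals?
Gal(K/Q) = S_3 (symmetric group of order 6)

Compute the discriminant of x^3 + (1)*x^2 + (10)*x + (-5): Δ = -5455. Since Δ is not a rational square, the Galois group is not contained in A_3; it must be the full S_3 (irreducibility of the cubic rules out anything smaller).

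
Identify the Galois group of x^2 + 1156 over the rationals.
Gal(K/Q) = Z/2Z (cyclic of order 2)

x^2 + 1156 is irreducible over Q since -1156 is not a rational square. The splitting field Q(sqrt(-1156)) has degree 2 over Q, and its unique nontrivial automorphism is sqrt(-1156) ↦ -sqrt(-1156). Hence Gal(Q(sqrt(-1156))/Q) = Z/2Z.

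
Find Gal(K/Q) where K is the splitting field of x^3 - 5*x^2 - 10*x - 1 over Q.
Gal(K/Q) = S_3 (symmetric group of order 6)

Compute the discriminant of x^3 + (-5)*x^2 + (-10)*x + (-1): Δ = 5073. Since Δ is not a rational square, the Galois group is not contained in A_3; it must be the full S_3 (irreducibility of the cubic rules out anything smaller).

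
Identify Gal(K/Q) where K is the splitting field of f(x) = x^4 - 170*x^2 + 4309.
Gal(K/Q) = V_4 (Klein four-group, Z/2Z × Z/2Z)

f factors as (x^2 - 31)(x^2 - 139), so the splitting field is K = Q(sqrt(31), sqrt(139)). The elements 31, 139, 4309 are all non-squares in Q, so sqrt(31) and sqrt(139) generate independent quadratic extensions. Thus [K:Q] = 4 and Gal(K/Q) is generated by the two order-2 automorphisms sqrt(31) ↦ -sqrt(31) and sqrt(139) ↦ -sqrt(139), giving V_4.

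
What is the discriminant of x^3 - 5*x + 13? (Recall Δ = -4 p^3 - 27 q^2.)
Δ = -4063

For a depressed cubic x^3 + p x + q the discriminant is Δ = -4 p^3 - 27 q^2 = -4*(-5)^3 - 27*(13)^2 = 500 - 4563 = -4063.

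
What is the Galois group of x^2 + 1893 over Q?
Gal(K/Q) = Z/2Z (cyclic of order 2)

x^2 + 1893 is irreducible over Q since -1893 is not a rational square. The splitting field Q(sqrt(-1893)) has degree 2 over Q, and its unique nontrivial automorphism is sqrt(-1893) ↦ -sqrt(-1893). Hence Gal(Q(sqrt(-1893))/Q) = Z/2Z.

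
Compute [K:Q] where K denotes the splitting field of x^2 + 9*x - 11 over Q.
[K:Q] = 2

The discriminant of x^2 + (9)*x + (-11) is b^2 - 4c = 81 - (-44) = 125. Since 125 is not a perfect square in Q, the polynomial is irreducible over Q. Its two roots generate a degree-2 extension, so [K:Q] = 2.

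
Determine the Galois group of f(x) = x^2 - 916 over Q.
Gal(K/Q) = Z/2Z (cyclic of order 2)

x^2 - 916 is irreducible over Q since 916 is not a rational square. The splitting field Q(sqrt(916)) has degree 2 over Q, and its unique nontrivial automorphism is sqrt(916) ↦ -sqrt(916). Hence Gal(Q(sqrt(916))/Q) = Z/2Z.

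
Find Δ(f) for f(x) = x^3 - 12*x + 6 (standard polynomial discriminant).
Δ = 5940

For a depressed cubic x^3 + p x + q the discriminant is Δ = -4 p^3 - 27 q^2 = -4*(-12)^3 - 27*(6)^2 = 6912 - 972 = 5940.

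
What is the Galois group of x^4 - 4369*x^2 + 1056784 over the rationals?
Gal(K/Q) = Z/2Z (cyclic of order 2)

f factors as (x^2 - 257)(x^2 - 4112), so the splitting field is K = Q(sqrt(257), sqrt(4112)). The squarefree part of 257 is 257 and the squarefree part of 4112 is also 257, so sqrt(257) and sqrt(4112) are both rational multiples of sqrt(257). Hence Q(sqrt(257)) = Q(sqrt(4112)) = Q(sqrt(257)), and the splitting field collapses to a single degree-2 extension with Galois group Z/2Z.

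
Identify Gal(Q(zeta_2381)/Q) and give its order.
|Gal(Q(zeta_2381)/Q)| = phi(2381) = 2380; group ≅ (Z/2381Z)^* ≅ Z/2380Z

The n-th cyclotomic polynomial Φ_2381(x) is the minimal polynomial of zeta_2381 over Q and has degree phi(2381) = 2380. So Q(zeta_2381) is a degree-2380 Galois extension with Galois group (Z/2381Z)^*. (Z/2381Z)^* is cyclic since 2381 is an odd prime power (or 4). Hence Gal(Q(zeta_2381)/Q) ≅ Z/2380Z.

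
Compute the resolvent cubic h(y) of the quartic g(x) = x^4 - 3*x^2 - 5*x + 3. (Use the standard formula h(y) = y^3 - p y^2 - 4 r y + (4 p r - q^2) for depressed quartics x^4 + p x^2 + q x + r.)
h(y) = y^3 + 3*y^2 - 12*y - 61

Identify coefficients: p = -3, q = -5, r = 3.
Plug into h(y) = y^3 - p y^2 - 4 r y + (4 p r - q^2):
  h(y) = y^3 - (-3) y^2 - 4*(3) y + (4*(-3)*(3) - (-5)^2)
       = y^3 + (3) y^2 + (-12) y + (-61).
Simplifying: h(y) = y^3 + 3*y^2 - 12*y - 61.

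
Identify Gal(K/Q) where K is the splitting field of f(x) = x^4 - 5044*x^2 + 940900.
Gal(K/Q) = Z/2Z (cyclic of order 2)

f factors as (x^2 - 194)(x^2 - 4850), so the splitting field is K = Q(sqrt(194), sqrt(4850)). The squarefree part of 194 is 194 and the squarefree part of 4850 is also 194, so sqrt(194) and sqrt(4850) are both rational multiples of sqrt(194). Hence Q(sqrt(194)) = Q(sqrt(4850)) = Q(sqrt(194)), and the splitting field collapses to a single degree-2 extension with Galois group Z/2Z.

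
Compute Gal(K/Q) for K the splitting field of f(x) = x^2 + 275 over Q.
Gal(K/Q) = Z/2Z (cyclic of order 2)

x^2 + 275 is irreducible over Q since -275 is not a rational square. The splitting field Q(sqrt(-275)) has degree 2 over Q, and its unique nontrivial automorphism is sqrt(-275) ↦ -sqrt(-275). Hence Gal(Q(sqrt(-275))/Q) = Z/2Z.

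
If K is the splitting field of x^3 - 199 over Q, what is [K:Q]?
[K:Q] = 6

x^3 - 199 has one real root r = 199^(1/3) and two complex roots r*zeta_3, r*zeta_3^2 where zeta_3 = e^(2*pi*i/3). The splitting field is Q(r, zeta_3). [Q(r):Q] = 3 and [Q(zeta_3):Q] = 2 with gcd = 1, so [Q(r, zeta_3):Q] = 3 * 2 = 6.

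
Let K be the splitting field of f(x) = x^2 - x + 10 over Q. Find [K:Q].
[K:Q] = 2

The discriminant of x^2 + (-1)*x + (10) is b^2 - 4c = 1 - (40) = -39. Since -39 is not a perfect square in Q, the polynomial is irreducible over Q. Its two roots generate a degree-2 extension, so [K:Q] = 2.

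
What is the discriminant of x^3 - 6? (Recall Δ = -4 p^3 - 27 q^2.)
Δ = -972

For a depressed cubic x^3 + p x + q the discriminant is Δ = -4 p^3 - 27 q^2 = -4*(0)^3 - 27*(-6)^2 = 0 - 972 = -972.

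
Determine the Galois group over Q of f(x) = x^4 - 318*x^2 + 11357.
Gal(K/Q) = V_4 (Klein four-group, Z/2Z × Z/2Z)

f factors as (x^2 - 277)(x^2 - 41), so the splitting field is K = Q(sqrt(277), sqrt(41)). The elements 277, 41, 11357 are all non-squares in Q, so sqrt(277) and sqrt(41) generate independent quadratic extensions. Thus [K:Q] = 4 and Gal(K/Q) is generated by the two order-2 automorphisms sqrt(277) ↦ -sqrt(277) and sqrt(41) ↦ -sqrt(41), giving V_4.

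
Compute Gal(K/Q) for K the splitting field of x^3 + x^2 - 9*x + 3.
Gal(K/Q) = S_3 (symmetric group of order 6)

Compute the discriminant of x^3 + (1)*x^2 + (-9)*x + (3): Δ = 2256. Since Δ is not a rational square, the Galois group is not contained in A_3; it must be the full S_3 (irreducibility of the cubic rules out anything smaller).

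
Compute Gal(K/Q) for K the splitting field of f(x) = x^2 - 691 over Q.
Gal(K/Q) = Z/2Z (cyclic of order 2)

x^2 - 691 is irreducible over Q since 691 is not a rational square. The splitting field Q(sqrt(691)) has degree 2 over Q, and its unique nontrivial automorphism is sqrt(691) ↦ -sqrt(691). Hence Gal(Q(sqrt(691))/Q) = Z/2Z.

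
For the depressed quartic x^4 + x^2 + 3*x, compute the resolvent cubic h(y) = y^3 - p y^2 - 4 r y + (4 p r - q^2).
h(y) = y^3 - y^2 - 9

Identify coefficients: p = 1, q = 3, r = 0.
Plug into h(y) = y^3 - p y^2 - 4 r y + (4 p r - q^2):
  h(y) = y^3 - (1) y^2 - 4*(0) y + (4*(1)*(0) - (3)^2)
       = y^3 + (-1) y^2 + (0) y + (-9).
Simplifying: h(y) = y^3 - y^2 - 9.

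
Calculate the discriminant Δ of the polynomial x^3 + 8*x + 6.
Δ = -3020

For a depressed cubic x^3 + p x + q the discriminant is Δ = -4 p^3 - 27 q^2 = -4*(8)^3 - 27*(6)^2 = -2048 - 972 = -3020.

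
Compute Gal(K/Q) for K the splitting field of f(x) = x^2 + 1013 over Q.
Gal(K/Q) = Z/2Z (cyclic of order 2)

x^2 + 1013 is irreducible over Q since -1013 is not a rational square. The splitting field Q(sqrt(-1013)) has degree 2 over Q, and its unique nontrivial automorphism is sqrt(-1013) ↦ -sqrt(-1013). Hence Gal(Q(sqrt(-1013))/Q) = Z/2Z.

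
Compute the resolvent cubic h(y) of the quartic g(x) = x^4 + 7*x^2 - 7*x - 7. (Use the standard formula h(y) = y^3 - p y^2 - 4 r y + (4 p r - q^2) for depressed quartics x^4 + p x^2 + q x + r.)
h(y) = y^3 - 7*y^2 + 28*y - 245

Identify coefficients: p = 7, q = -7, r = -7.
Plug into h(y) = y^3 - p y^2 - 4 r y + (4 p r - q^2):
  h(y) = y^3 - (7) y^2 - 4*(-7) y + (4*(7)*(-7) - (-7)^2)
       = y^3 + (-7) y^2 + (28) y + (-245).
Simplifying: h(y) = y^3 - 7*y^2 + 28*y - 245.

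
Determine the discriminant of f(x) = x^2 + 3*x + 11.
Δ = -35

For a quadratic a x^2 + b x + c the discriminant is Δ = b^2 - 4ac = (3)^2 - 4*(1)*(11) = 9 - (44) = -35.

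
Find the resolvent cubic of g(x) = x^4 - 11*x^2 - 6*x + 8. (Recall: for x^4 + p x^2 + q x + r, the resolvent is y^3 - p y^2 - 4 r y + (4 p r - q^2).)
h(y) = y^3 + 11*y^2 - 32*y - 388

Identify coefficients: p = -11, q = -6, r = 8.
Plug into h(y) = y^3 - p y^2 - 4 r y + (4 p r - q^2):
  h(y) = y^3 - (-11) y^2 - 4*(8) y + (4*(-11)*(8) - (-6)^2)
       = y^3 + (11) y^2 + (-32) y + (-388).
Simplifying: h(y) = y^3 + 11*y^2 - 32*y - 388.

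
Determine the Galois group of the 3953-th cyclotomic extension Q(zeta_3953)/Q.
|Gal(Q(zeta_3953)/Q)| = phi(3953) = 3828; group ≅ (Z/3953Z)^* ≅ Z/58Z × Z/66Z

The n-th cyclotomic polynomial Φ_3953(x) is the minimal polynomial of zeta_3953 over Q and has degree phi(3953) = 3828. So Q(zeta_3953) is a degree-3828 Galois extension with Galois group (Z/3953Z)^*. By CRT, (Z/3953Z)^* ≅ (Z/59Z)^* × (Z/67Z)^*. Each prime-power unit group is (Z/59Z)^* ≅ Z/58Z; (Z/67Z)^* ≅ Z/66Z. Hence Gal(Q(zeta_3953)/Q) ≅ Z/58Z × Z/66Z.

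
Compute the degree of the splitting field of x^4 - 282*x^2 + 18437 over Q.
[K:Q] = 4

f factors as (x^2 - 179)(x^2 - 103); the splitting field is K = Q(sqrt(179), sqrt(103)). Since 179, 103, and 18437 are all non-squares in Q, the three subfields Q(sqrt(179)), Q(sqrt(103)), Q(sqrt(18437)) are distinct degree-2 extensions, so [K:Q] = 4 (Klein four Galois group).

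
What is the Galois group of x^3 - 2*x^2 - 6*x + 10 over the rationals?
Gal(K/Q) = S_3 (symmetric group of order 6)

Compute the discriminant of x^3 + (-2)*x^2 + (-6)*x + (10): Δ = 788. Since Δ is not a rational square, the Galois group is not contained in A_3; it must be the full S_3 (irreducibility of the cubic rules out anything smaller).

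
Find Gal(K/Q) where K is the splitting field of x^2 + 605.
Gal(K/Q) = Z/2Z (cyclic of order 2)

x^2 + 605 is irreducible over Q since -605 is not a rational square. The splitting field Q(sqrt(-605)) has degree 2 over Q, and its unique nontrivial automorphism is sqrt(-605) ↦ -sqrt(-605). Hence Gal(Q(sqrt(-605))/Q) = Z/2Z.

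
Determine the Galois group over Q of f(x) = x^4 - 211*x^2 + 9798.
Gal(K/Q) = V_4 (Klein four-group, Z/2Z × Z/2Z)

f factors as (x^2 - 142)(x^2 - 69), so the splitting field is K = Q(sqrt(142), sqrt(69)). The elements 142, 69, 9798 are all non-squares in Q, so sqrt(142) and sqrt(69) generate independent quadratic extensions. Thus [K:Q] = 4 and Gal(K/Q) is generated by the two order-2 automorphisms sqrt(142) ↦ -sqrt(142) and sqrt(69) ↦ -sqrt(69), giving V_4.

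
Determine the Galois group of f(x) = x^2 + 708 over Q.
Gal(K/Q) = Z/2Z (cyclic of order 2)

x^2 + 708 is irreducible over Q since -708 is not a rational square. The splitting field Q(sqrt(-708)) has degree 2 over Q, and its unique nontrivial automorphism is sqrt(-708) ↦ -sqrt(-708). Hence Gal(Q(sqrt(-708))/Q) = Z/2Z.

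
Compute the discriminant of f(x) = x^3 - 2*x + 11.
Δ = -3235

For a depressed cubic x^3 + p x + q the discriminant is Δ = -4 p^3 - 27 q^2 = -4*(-2)^3 - 27*(11)^2 = 32 - 3267 = -3235.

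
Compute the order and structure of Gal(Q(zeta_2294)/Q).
|Gal(Q(zeta_2294)/Q)| = phi(2294) = 1080; group ≅ (Z/2294Z)^* ≅ Z/30Z × Z/36Z

The n-th cyclotomic polynomial Φ_2294(x) is the minimal polynomial of zeta_2294 over Q and has degree phi(2294) = 1080. So Q(zeta_2294) is a degree-1080 Galois extension with Galois group (Z/2294Z)^*. By CRT, (Z/2294Z)^* ≅ (Z/2Z)^* × (Z/31Z)^* × (Z/37Z)^*. Each prime-power unit group is (Z/2Z)^* ≅ trivial group (order 1); (Z/31Z)^* ≅ Z/30Z; (Z/37Z)^* ≅ Z/36Z. Hence Gal(Q(zeta_2294)/Q) ≅ Z/30Z × Z/36Z.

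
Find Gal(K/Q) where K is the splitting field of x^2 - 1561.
Gal(K/Q) = Z/2Z (cyclic of order 2)

x^2 - 1561 is irreducible over Q since 1561 is not a rational square. The splitting field Q(sqrt(1561)) has degree 2 over Q, and its unique nontrivial automorphism is sqrt(1561) ↦ -sqrt(1561). Hence Gal(Q(sqrt(1561))/Q) = Z/2Z.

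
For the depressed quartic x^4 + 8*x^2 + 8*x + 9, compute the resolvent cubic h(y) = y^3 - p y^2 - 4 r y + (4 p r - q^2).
h(y) = y^3 - 8*y^2 - 36*y + 224

Identify coefficients: p = 8, q = 8, r = 9.
Plug into h(y) = y^3 - p y^2 - 4 r y + (4 p r - q^2):
  h(y) = y^3 - (8) y^2 - 4*(9) y + (4*(8)*(9) - (8)^2)
       = y^3 + (-8) y^2 + (-36) y + (224).
Simplifying: h(y) = y^3 - 8*y^2 - 36*y + 224.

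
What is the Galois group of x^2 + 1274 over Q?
Gal(K/Q) = Z/2Z (cyclic of order 2)

x^2 + 1274 is irreducible over Q since -1274 is not a rational square. The splitting field Q(sqrt(-1274)) has degree 2 over Q, and its unique nontrivial automorphism is sqrt(-1274) ↦ -sqrt(-1274). Hence Gal(Q(sqrt(-1274))/Q) = Z/2Z.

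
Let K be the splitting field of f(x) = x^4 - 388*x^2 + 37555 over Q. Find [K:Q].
[K:Q] = 4

f factors as (x^2 - 203)(x^2 - 185); the splitting field is K = Q(sqrt(203), sqrt(185)). Since 203, 185, and 37555 are all non-squares in Q, the three subfields Q(sqrt(203)), Q(sqrt(185)), Q(sqrt(37555)) are distinct degree-2 extensions, so [K:Q] = 4 (Klein four Galois group).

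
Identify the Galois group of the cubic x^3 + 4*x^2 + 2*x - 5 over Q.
Gal(K/Q) = S_3 (symmetric group of order 6)

Compute the discriminant of x^3 + (4)*x^2 + (2)*x + (-5): Δ = -83. Since Δ is not a rational square, the Galois group is not contained in A_3; it must be the full S_3 (irreducibility of the cubic rules out anything smaller).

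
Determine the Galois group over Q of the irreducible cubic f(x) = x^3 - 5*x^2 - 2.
Gal(K/Q) = S_3 (symmetric group of order 6)

Compute the discriminant of x^3 + (-5)*x^2 + (0)*x + (-2): Δ = -1108. Since Δ is not a rational square, the Galois group is not contained in A_3; it must be the full S_3 (irreducibility of the cubic rules out anything smaller).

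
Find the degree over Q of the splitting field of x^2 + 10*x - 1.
[K:Q] = 2

The discriminant of x^2 + (10)*x + (-1) is b^2 - 4c = 100 - (-4) = 104. Since 104 is not a perfect square in Q, the polynomial is irreducible over Q. Its two roots generate a degree-2 extension, so [K:Q] = 2.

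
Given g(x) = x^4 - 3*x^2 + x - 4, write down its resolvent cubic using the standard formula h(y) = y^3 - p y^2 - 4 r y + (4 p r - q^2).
h(y) = y^3 + 3*y^2 + 16*y + 47

Identify coefficients: p = -3, q = 1, r = -4.
Plug into h(y) = y^3 - p y^2 - 4 r y + (4 p r - q^2):
  h(y) = y^3 - (-3) y^2 - 4*(-4) y + (4*(-3)*(-4) - (1)^2)
       = y^3 + (3) y^2 + (16) y + (47).
Simplifying: h(y) = y^3 + 3*y^2 + 16*y + 47.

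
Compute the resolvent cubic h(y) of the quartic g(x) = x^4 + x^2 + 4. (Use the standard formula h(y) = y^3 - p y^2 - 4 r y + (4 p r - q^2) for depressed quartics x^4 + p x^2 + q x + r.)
h(y) = y^3 - y^2 - 16*y + 16

Identify coefficients: p = 1, q = 0, r = 4.
Plug into h(y) = y^3 - p y^2 - 4 r y + (4 p r - q^2):
  h(y) = y^3 - (1) y^2 - 4*(4) y + (4*(1)*(4) - (0)^2)
       = y^3 + (-1) y^2 + (-16) y + (16).
Simplifying: h(y) = y^3 - y^2 - 16*y + 16.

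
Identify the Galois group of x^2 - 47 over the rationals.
Gal(K/Q) = Z/2Z (cyclic of order 2)

x^2 - 47 is irreducible over Q since 47 is not a rational square. The splitting field Q(sqrt(47)) has degree 2 over Q, and its unique nontrivial automorphism is sqrt(47) ↦ -sqrt(47). Hence Gal(Q(sqrt(47))/Q) = Z/2Z.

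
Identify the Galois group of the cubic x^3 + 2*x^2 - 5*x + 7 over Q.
Gal(K/Q) = S_3 (symmetric group of order 6)

Compute the discriminant of x^3 + (2)*x^2 + (-5)*x + (7): Δ = -2207. Since Δ is not a rational square, the Galois group is not contained in A_3; it must be the full S_3 (irreducibility of the cubic rules out anything smaller).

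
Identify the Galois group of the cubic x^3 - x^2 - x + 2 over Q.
Gal(K/Q) = S_3 (symmetric group of order 6)

Compute the discriminant of x^3 + (-1)*x^2 + (-1)*x + (2): Δ = -59. Since Δ is not a rational square, the Galois group is not contained in A_3; it must be the full S_3 (irreducibility of the cubic rules out anything smaller).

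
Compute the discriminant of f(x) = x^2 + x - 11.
Δ = 45

For a quadratic a x^2 + b x + c the discriminant is Δ = b^2 - 4ac = (1)^2 - 4*(1)*(-11) = 1 - (-44) = 45.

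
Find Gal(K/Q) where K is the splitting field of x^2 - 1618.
Gal(K/Q) = Z/2Z (cyclic of order 2)

x^2 - 1618 is irreducible over Q since 1618 is not a rational square. The splitting field Q(sqrt(1618)) has degree 2 over Q, and its unique nontrivial automorphism is sqrt(1618) ↦ -sqrt(1618). Hence Gal(Q(sqrt(1618))/Q) = Z/2Z.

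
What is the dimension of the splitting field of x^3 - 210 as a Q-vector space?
[K:Q] = 6

x^3 - 210 has one real root r = 210^(1/3) and two complex roots r*zeta_3, r*zeta_3^2 where zeta_3 = e^(2*pi*i/3). The splitting field is Q(r, zeta_3). [Q(r):Q] = 3 and [Q(zeta_3):Q] = 2 with gcd = 1, so [Q(r, zeta_3):Q] = 3 * 2 = 6.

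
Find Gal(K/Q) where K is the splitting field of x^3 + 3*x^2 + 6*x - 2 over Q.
Gal(K/Q) = S_3 (symmetric group of order 6)

Compute the discriminant of x^3 + (3)*x^2 + (6)*x + (-2): Δ = -1080. Since Δ is not a rational square, the Galois group is not contained in A_3; it must be the full S_3 (irreducibility of the cubic rules out anything smaller).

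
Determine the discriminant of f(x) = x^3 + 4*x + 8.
Δ = -1984

For a depressed cubic x^3 + p x + q the discriminant is Δ = -4 p^3 - 27 q^2 = -4*(4)^3 - 27*(8)^2 = -256 - 1728 = -1984.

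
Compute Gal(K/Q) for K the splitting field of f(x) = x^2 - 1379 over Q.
Gal(K/Q) = Z/2Z (cyclic of order 2)

x^2 - 1379 is irreducible over Q since 1379 is not a rational square. The splitting field Q(sqrt(1379)) has degree 2 over Q, and its unique nontrivial automorphism is sqrt(1379) ↦ -sqrt(1379). Hence Gal(Q(sqrt(1379))/Q) = Z/2Z.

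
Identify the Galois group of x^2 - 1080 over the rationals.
Gal(K/Q) = Z/2Z (cyclic of order 2)

x^2 - 1080 is irreducible over Q since 1080 is not a rational square. The splitting field Q(sqrt(1080)) has degree 2 over Q, and its unique nontrivial automorphism is sqrt(1080) ↦ -sqrt(1080). Hence Gal(Q(sqrt(1080))/Q) = Z/2Z.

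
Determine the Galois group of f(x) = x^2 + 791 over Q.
Gal(K/Q) = Z/2Z (cyclic of order 2)

x^2 + 791 is irreducible over Q since -791 is not a rational square. The splitting field Q(sqrt(-791)) has degree 2 over Q, and its unique nontrivial automorphism is sqrt(-791) ↦ -sqrt(-791). Hence Gal(Q(sqrt(-791))/Q) = Z/2Z.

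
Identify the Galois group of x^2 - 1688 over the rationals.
Gal(K/Q) = Z/2Z (cyclic of order 2)

x^2 - 1688 is irreducible over Q since 1688 is not a rational square. The splitting field Q(sqrt(1688)) has degree 2 over Q, and its unique nontrivial automorphism is sqrt(1688) ↦ -sqrt(1688). Hence Gal(Q(sqrt(1688))/Q) = Z/2Z.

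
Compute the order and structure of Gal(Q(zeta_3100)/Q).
|Gal(Q(zeta_3100)/Q)| = phi(3100) = 1200; group ≅ (Z/3100Z)^* ≅ Z/2Z × Z/20Z × Z/30Z

The n-th cyclotomic polynomial Φ_3100(x) is the minimal polynomial of zeta_3100 over Q and has degree phi(3100) = 1200. So Q(zeta_3100) is a degree-1200 Galois extension with Galois group (Z/3100Z)^*. By CRT, (Z/3100Z)^* ≅ (Z/4Z)^* × (Z/25Z)^* × (Z/31Z)^*. Each prime-power unit group is (Z/4Z)^* ≅ Z/2Z; (Z/25Z)^* ≅ Z/20Z; (Z/31Z)^* ≅ Z/30Z. Hence Gal(Q(zeta_3100)/Q) ≅ Z/2Z × Z/20Z × Z/30Z.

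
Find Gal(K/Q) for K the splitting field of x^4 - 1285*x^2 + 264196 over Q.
Gal(K/Q) = Z/2Z (cyclic of order 2)

f factors as (x^2 - 257)(x^2 - 1028), so the splitting field is K = Q(sqrt(257), sqrt(1028)). The squarefree part of 257 is 257 and the squarefree part of 1028 is also 257, so sqrt(257) and sqrt(1028) are both rational multiples of sqrt(257). Hence Q(sqrt(257)) = Q(sqrt(1028)) = Q(sqrt(257)), and the splitting field collapses to a single degree-2 extension with Galois group Z/2Z.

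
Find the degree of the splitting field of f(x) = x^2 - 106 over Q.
[K:Q] = 2

The polynomial x^2 - 106 is irreducible over Q since 106 is not a perfect square. Its splitting field is Q(sqrt(106)), which has degree 2 over Q.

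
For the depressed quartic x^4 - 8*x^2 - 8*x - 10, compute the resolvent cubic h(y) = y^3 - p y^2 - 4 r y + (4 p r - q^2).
h(y) = y^3 + 8*y^2 + 40*y + 256

Identify coefficients: p = -8, q = -8, r = -10.
Plug into h(y) = y^3 - p y^2 - 4 r y + (4 p r - q^2):
  h(y) = y^3 - (-8) y^2 - 4*(-10) y + (4*(-8)*(-10) - (-8)^2)
       = y^3 + (8) y^2 + (40) y + (256).
Simplifying: h(y) = y^3 + 8*y^2 + 40*y + 256.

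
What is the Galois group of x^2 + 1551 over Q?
Gal(K/Q) = Z/2Z (cyclic of order 2)

x^2 + 1551 is irreducible over Q since -1551 is not a rational square. The splitting field Q(sqrt(-1551)) has degree 2 over Q, and its unique nontrivial automorphism is sqrt(-1551) ↦ -sqrt(-1551). Hence Gal(Q(sqrt(-1551))/Q) = Z/2Z.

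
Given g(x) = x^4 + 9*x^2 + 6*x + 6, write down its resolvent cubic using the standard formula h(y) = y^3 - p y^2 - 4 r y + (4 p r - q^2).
h(y) = y^3 - 9*y^2 - 24*y + 180

Identify coefficients: p = 9, q = 6, r = 6.
Plug into h(y) = y^3 - p y^2 - 4 r y + (4 p r - q^2):
  h(y) = y^3 - (9) y^2 - 4*(6) y + (4*(9)*(6) - (6)^2)
       = y^3 + (-9) y^2 + (-24) y + (180).
Simplifying: h(y) = y^3 - 9*y^2 - 24*y + 180.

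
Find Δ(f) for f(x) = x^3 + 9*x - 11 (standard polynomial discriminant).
Δ = -6183

For a depressed cubic x^3 + p x + q the discriminant is Δ = -4 p^3 - 27 q^2 = -4*(9)^3 - 27*(-11)^2 = -2916 - 3267 = -6183.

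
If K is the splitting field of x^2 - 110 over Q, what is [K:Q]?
[K:Q] = 2

The polynomial x^2 - 110 is irreducible over Q since 110 is not a perfect square. Its splitting field is Q(sqrt(110)), which has degree 2 over Q.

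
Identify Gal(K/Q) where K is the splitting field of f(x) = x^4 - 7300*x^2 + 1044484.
Gal(K/Q) = Z/2Z (cyclic of order 2)

f factors as (x^2 - 7154)(x^2 - 146), so the splitting field is K = Q(sqrt(7154), sqrt(146)). The squarefree part of 7154 is 146 and the squarefree part of 146 is also 146, so sqrt(7154) and sqrt(146) are both rational multiples of sqrt(146). Hence Q(sqrt(7154)) = Q(sqrt(146)) = Q(sqrt(146)), and the splitting field collapses to a single degree-2 extension with Galois group Z/2Z.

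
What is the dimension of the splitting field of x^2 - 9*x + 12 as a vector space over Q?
[K:Q] = 2

The discriminant of x^2 + (-9)*x + (12) is b^2 - 4c = 81 - (48) = 33. Since 33 is not a perfect square in Q, the polynomial is irreducible over Q. Its two roots generate a degree-2 extension, so [K:Q] = 2.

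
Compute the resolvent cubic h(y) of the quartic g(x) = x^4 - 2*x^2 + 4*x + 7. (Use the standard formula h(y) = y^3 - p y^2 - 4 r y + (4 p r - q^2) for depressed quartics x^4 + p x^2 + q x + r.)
h(y) = y^3 + 2*y^2 - 28*y - 72

Identify coefficients: p = -2, q = 4, r = 7.
Plug into h(y) = y^3 - p y^2 - 4 r y + (4 p r - q^2):
  h(y) = y^3 - (-2) y^2 - 4*(7) y + (4*(-2)*(7) - (4)^2)
       = y^3 + (2) y^2 + (-28) y + (-72).
Simplifying: h(y) = y^3 + 2*y^2 - 28*y - 72.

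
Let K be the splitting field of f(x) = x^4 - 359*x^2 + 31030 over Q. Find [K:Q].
[K:Q] = 4

f factors as (x^2 - 145)(x^2 - 214); the splitting field is K = Q(sqrt(145), sqrt(214)). Since 145, 214, and 31030 are all non-squares in Q, the three subfields Q(sqrt(145)), Q(sqrt(214)), Q(sqrt(31030)) are distinct degree-2 extensions, so [K:Q] = 4 (Klein four Galois group).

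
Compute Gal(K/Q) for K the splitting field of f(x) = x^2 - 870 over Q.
Gal(K/Q) = Z/2Z (cyclic of order 2)

x^2 - 870 is irreducible over Q since 870 is not a rational square. The splitting field Q(sqrt(870)) has degree 2 over Q, and its unique nontrivial automorphism is sqrt(870) ↦ -sqrt(870). Hence Gal(Q(sqrt(870))/Q) = Z/2Z.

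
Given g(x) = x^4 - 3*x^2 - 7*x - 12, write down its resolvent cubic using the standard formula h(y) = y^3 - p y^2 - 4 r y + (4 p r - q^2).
h(y) = y^3 + 3*y^2 + 48*y + 95

Identify coefficients: p = -3, q = -7, r = -12.
Plug into h(y) = y^3 - p y^2 - 4 r y + (4 p r - q^2):
  h(y) = y^3 - (-3) y^2 - 4*(-12) y + (4*(-3)*(-12) - (-7)^2)
       = y^3 + (3) y^2 + (48) y + (95).
Simplifying: h(y) = y^3 + 3*y^2 + 48*y + 95.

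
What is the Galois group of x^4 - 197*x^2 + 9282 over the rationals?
Gal(K/Q) = V_4 (Klein four-group, Z/2Z × Z/2Z)

f factors as (x^2 - 119)(x^2 - 78), so the splitting field is K = Q(sqrt(119), sqrt(78)). The elements 119, 78, 9282 are all non-squares in Q, so sqrt(119) and sqrt(78) generate independent quadratic extensions. Thus [K:Q] = 4 and Gal(K/Q) is generated by the two order-2 automorphisms sqrt(119) ↦ -sqrt(119) and sqrt(78) ↦ -sqrt(78), giving V_4.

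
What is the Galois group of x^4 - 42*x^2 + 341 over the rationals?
Gal(K/Q) = V_4 (Klein four-group, Z/2Z × Z/2Z)

f factors as (x^2 - 11)(x^2 - 31), so the splitting field is K = Q(sqrt(11), sqrt(31)). The elements 11, 31, 341 are all non-squares in Q, so sqrt(11) and sqrt(31) generate independent quadratic extensions. Thus [K:Q] = 4 and Gal(K/Q) is generated by the two order-2 automorphisms sqrt(11) ↦ -sqrt(11) and sqrt(31) ↦ -sqrt(31), giving V_4.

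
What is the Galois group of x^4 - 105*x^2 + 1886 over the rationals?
Gal(K/Q) = V_4 (Klein four-group, Z/2Z × Z/2Z)

f factors as (x^2 - 82)(x^2 - 23), so the splitting field is K = Q(sqrt(82), sqrt(23)). The elements 82, 23, 1886 are all non-squares in Q, so sqrt(82) and sqrt(23) generate independent quadratic extensions. Thus [K:Q] = 4 and Gal(K/Q) is generated by the two order-2 automorphisms sqrt(82) ↦ -sqrt(82) and sqrt(23) ↦ -sqrt(23), giving V_4.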